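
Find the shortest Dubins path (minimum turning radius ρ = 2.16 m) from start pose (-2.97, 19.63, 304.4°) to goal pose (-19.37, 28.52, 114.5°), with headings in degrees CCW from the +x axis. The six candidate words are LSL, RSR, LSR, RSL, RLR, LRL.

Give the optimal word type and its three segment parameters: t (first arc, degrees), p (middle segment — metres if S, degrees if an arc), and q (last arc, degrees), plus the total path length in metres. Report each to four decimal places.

Let ψ = atan2(Δy, Δx) = atan2(8.89, -16.40) = 151.5391° be the start→goal bearing.
Normalize: d = |goal − start| / ρ = 18.654546/2.16 = 8.636364, α = (θ_start − ψ) mod 360° = 152.8609° = 2.667927 rad, β = (θ_goal − ψ) mod 360° = 322.9609° = 5.636732 rad.
Common terms: sin α = 0.456152, cos α = -0.889902, sin β = -0.602359, cos β = 0.798225, cos(α−β) = -0.985109, d² = 74.586784. Work in radians in the unit-radius frame; every candidate has L = ρ·(t + p + q).
LSL: p² = 2 + d² − 2cos(α−β) + 2d(sin α − sin β) = 96.840379; p = √p² = 9.840751; φ = atan2(cos β − cos α, d + sin α − sin β) = 0.172397 rad; t = (φ − α) mod 2π = 3.787656 rad, q = (β − φ) mod 2π = 5.464334 rad → L = 2.16·(3.787656 + 9.840751 + 5.464334) = 2.16·19.092741 = 41.240321 m
RSR: p² = 2 + d² − 2cos(α−β) + 2d(sin β − sin α) = 60.273626; p = √p² = 7.763609; φ = atan2(cos α − cos β, d − sin α + sin β) = -0.219192 rad; t = (α − φ) mod 2π = 2.887119 rad, q = (φ − β) mod 2π = 0.427262 rad → L = 2.16·(2.887119 + 7.763609 + 0.427262) = 2.16·11.077989 = 23.928457 m
LSR: p² = d² − 2 + 2cos(α−β) + 2d(sin α + sin β) = 68.091161; p = √p² = 8.251737; φ = atan2(−cos α − cos β, d + sin α + sin β) − atan2(−2, p) = 0.248585 rad; t = (φ − α) mod 2π = 3.863844 rad, q = (φ − β) mod 2π = 0.895039 rad → L = 2.16·(3.863844 + 8.251737 + 0.895039) = 2.16·13.010620 = 28.102939 m
RSL: p² = d² − 2 + 2cos(α−β) − 2d(sin α + sin β) = 73.141970; p = √p² = 8.552308; φ = atan2(cos α + cos β, d − sin α − sin β) − atan2(2, p) = -0.240165 rad; t = (α − φ) mod 2π = 2.908091 rad, q = (β − φ) mod 2π = 5.876896 rad → L = 2.16·(2.908091 + 8.552308 + 5.876896) = 2.16·17.337296 = 37.448559 m
RLR: c = (6 − d² + 2cos(α−β) + 2d(sin α − sin β))/8 = -6.534203, |c| > 1 → infeasible
LRL: c = (6 − d² + 2cos(α−β) − 2d(sin α − sin β))/8 = -11.105047, |c| > 1 → infeasible
Shortest: RSR with L = 23.928457 m ≈ 23.9285 m
Convert RSR to answer units (arcs ×180/π): t = 2.887119·180/π = 165.4197°, p = ρ·p = 2.16·7.763609 = 16.7694 m, q = 0.427262·180/π = 24.4803°, L = 23.9285 m.

RSR: t = 165.4197°, p = 16.7694 m, q = 24.4803°, L = 23.9285 m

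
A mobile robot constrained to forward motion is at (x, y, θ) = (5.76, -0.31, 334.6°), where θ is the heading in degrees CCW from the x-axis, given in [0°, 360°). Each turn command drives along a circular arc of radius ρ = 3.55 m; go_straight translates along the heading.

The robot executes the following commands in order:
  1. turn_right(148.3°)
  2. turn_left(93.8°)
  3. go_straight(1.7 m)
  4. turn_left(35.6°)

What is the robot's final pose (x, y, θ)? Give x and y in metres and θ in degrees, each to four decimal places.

set_pose: (x, y, θ) = (5.7600, -0.3100, 334.6000°), ρ = 3.55
turn_right(148.3°): centre at ρ to the right, rotate −148.3° → (4.6268, -7.0454, 186.3000°)
turn_left(93.8°): centre at ρ to the left, rotate +93.8° → (1.5214, -11.1965, 280.1000°)
go_straight(1.7): x += 1.7·cos θ, y += 1.7·sin θ → (1.8195, -12.8702, 280.1000°)
turn_left(35.6°): centre at ρ to the left, rotate +35.6° → (2.8351, -14.7883, 315.7000°)

(2.8351, -14.7883, 315.7000°)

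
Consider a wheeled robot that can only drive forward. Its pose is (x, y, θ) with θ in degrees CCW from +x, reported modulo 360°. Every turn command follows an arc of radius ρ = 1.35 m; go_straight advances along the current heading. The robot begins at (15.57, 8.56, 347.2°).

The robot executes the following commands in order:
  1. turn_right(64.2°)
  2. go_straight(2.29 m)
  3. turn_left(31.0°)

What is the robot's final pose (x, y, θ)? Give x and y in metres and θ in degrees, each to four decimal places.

set_pose: (x, y, θ) = (15.5700, 8.5600, 347.2000°), ρ = 1.35
turn_right(64.2°): centre at ρ to the right, rotate −64.2° → (16.5863, 7.5472, 283.0000°)
go_straight(2.29): x += 2.29·cos θ, y += 2.29·sin θ → (17.1014, 5.3159, 283.0000°)
turn_left(31.0°): centre at ρ to the left, rotate +31.0° → (17.4457, 4.6818, 314.0000°)

(17.4457, 4.6818, 314.0000°)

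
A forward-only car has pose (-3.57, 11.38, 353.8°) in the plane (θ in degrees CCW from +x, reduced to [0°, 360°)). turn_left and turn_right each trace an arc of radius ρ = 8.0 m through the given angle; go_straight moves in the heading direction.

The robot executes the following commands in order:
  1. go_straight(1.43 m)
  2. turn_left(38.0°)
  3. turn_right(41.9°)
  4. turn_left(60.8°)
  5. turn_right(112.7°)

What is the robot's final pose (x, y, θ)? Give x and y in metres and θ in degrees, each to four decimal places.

(29.3978, 14.9542, 298.0000°)

set_pose: (x, y, θ) = (-3.5700, 11.3800, 353.8000°), ρ = 8.0
go_straight(1.43): x += 1.43·cos θ, y += 1.43·sin θ → (-2.1484, 11.2256, 353.8000°)
turn_left(38.0°): centre at ρ to the left, rotate +38.0° → (2.9313, 12.3796, 391.8000° ≡ 31.8000°)
turn_right(41.9°): centre at ρ to the right, rotate −41.9° → (8.5499, 13.4565, -10.1000° ≡ 349.9000°)
turn_left(60.8°): centre at ρ to the left, rotate +60.8° → (16.1435, 16.2655, 410.7000° ≡ 50.7000°)
turn_right(112.7°): centre at ρ to the right, rotate −112.7° → (29.3978, 14.9542, -62.0000° ≡ 298.0000°)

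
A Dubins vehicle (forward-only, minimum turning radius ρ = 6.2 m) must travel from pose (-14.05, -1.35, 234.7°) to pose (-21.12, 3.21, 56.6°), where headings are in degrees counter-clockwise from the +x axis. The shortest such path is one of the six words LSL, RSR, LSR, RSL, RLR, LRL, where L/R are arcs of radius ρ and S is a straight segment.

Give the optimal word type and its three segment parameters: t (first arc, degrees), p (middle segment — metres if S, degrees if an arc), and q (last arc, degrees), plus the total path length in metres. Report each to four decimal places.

LRL: t = 34.5236°, p = 245.9111°, q = 33.2875°, L = 33.9480 m

Let ψ = atan2(Δy, Δx) = atan2(4.56, -7.07) = 147.1788° be the start→goal bearing.
Normalize: d = |goal − start| / ρ = 8.412996/6.2 = 1.356935, α = (θ_start − ψ) mod 360° = 87.5212° = 1.527532 rad, β = (θ_goal − ψ) mod 360° = 269.4212° = 4.702286 rad.
Common terms: sin α = 0.999064, cos α = 0.043250, sin β = -0.999949, cos β = -0.010103, cos(α−β) = -0.999450, d² = 1.841272. Work in radians in the unit-radius frame; every candidate has L = ρ·(t + p + q).
LSL: p² = 2 + d² − 2cos(α−β) + 2d(sin α − sin β) = 11.265234; p = √p² = 3.356372; φ = atan2(cos β − cos α, d + sin α − sin β) = -0.015897 rad; t = (φ − α) mod 2π = 4.739756 rad, q = (β − φ) mod 2π = 4.718183 rad → L = 6.2·(4.739756 + 3.356372 + 4.718183) = 6.2·12.814311 = 79.448730 m
RSR: p² = 2 + d² − 2cos(α−β) + 2d(sin β − sin α) = 0.415111; p = √p² = 0.644291; φ = atan2(cos α − cos β, d − sin α + sin β) = 3.058689 rad; t = (α − φ) mod 2π = 4.752029 rad, q = (φ − β) mod 2π = 4.639588 rad → L = 6.2·(4.752029 + 0.644291 + 4.639588) = 6.2·10.035908 = 62.222629 m
LSR: p² = d² − 2 + 2cos(α−β) + 2d(sin α + sin β) = -2.160029 < 0 → infeasible
RSL: p² = d² − 2 + 2cos(α−β) − 2d(sin α + sin β) = -2.155227 < 0 → infeasible
RLR: c = (6 − d² + 2cos(α−β) + 2d(sin α − sin β))/8 = 0.948111; p = 2π − arccos c = 5.959630 rad; φ = atan2(cos α − cos β, d − sin α + sin β) = 3.058689 rad; t = (α − φ + p/2) mod 2π = 1.448659 rad, q = (α − β − t + p) mod 2π = 1.336218 rad → L = 6.2·(1.448659 + 5.959630 + 1.336218) = 6.2·8.744506 = 54.215940 m
LRL: c = (6 − d² + 2cos(α−β) − 2d(sin α − sin β))/8 = -0.408154; p = 2π − arccos c = 4.291958 rad; φ = atan2(cos β − cos α, d + sin α − sin β) = -0.015897 rad; t = (φ − α + p/2) mod 2π = 0.602550 rad, q = (β − α − t + p) mod 2π = 0.580977 rad → L = 6.2·(0.602550 + 4.291958 + 0.580977) = 6.2·5.475484 = 33.948001 m
Shortest: LRL with L = 33.948001 m ≈ 33.9480 m
Convert LRL to answer units (arcs ×180/π): t = 0.602550·180/π = 34.5236°, p = 4.291958·180/π = 245.9111°, q = 0.580977·180/π = 33.2875°, L = 33.9480 m.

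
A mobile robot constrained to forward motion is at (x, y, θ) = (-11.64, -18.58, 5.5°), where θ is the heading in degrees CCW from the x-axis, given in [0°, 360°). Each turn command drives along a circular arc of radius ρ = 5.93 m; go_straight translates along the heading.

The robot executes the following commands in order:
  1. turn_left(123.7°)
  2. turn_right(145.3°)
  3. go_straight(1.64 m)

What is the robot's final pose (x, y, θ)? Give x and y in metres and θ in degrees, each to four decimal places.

(0.2026, 0.0612, 343.9000°)

set_pose: (x, y, θ) = (-11.6400, -18.5800, 5.5000°), ρ = 5.93
turn_left(123.7°): centre at ρ to the left, rotate +123.7° → (-7.6129, -8.9294, 129.2000°)
turn_right(145.3°): centre at ρ to the right, rotate −145.3° → (-1.3730, 0.5160, -16.1000° ≡ 343.9000°)
go_straight(1.64): x += 1.64·cos θ, y += 1.64·sin θ → (0.2026, 0.0612, 343.9000°)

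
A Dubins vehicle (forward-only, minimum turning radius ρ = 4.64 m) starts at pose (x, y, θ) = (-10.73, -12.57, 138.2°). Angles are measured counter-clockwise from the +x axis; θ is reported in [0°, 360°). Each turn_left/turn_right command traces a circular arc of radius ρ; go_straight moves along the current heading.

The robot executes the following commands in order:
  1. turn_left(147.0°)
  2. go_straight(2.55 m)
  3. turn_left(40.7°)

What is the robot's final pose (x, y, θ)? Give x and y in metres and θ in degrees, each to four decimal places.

set_pose: (x, y, θ) = (-10.7300, -12.5700, 138.2000°), ρ = 4.64
turn_left(147.0°): centre at ρ to the left, rotate +147.0° → (-18.3004, -17.2456, 285.2000°)
go_straight(2.55): x += 2.55·cos θ, y += 2.55·sin θ → (-17.6318, -19.7064, 285.2000°)
turn_left(40.7°): centre at ρ to the left, rotate +40.7° → (-15.7555, -22.3320, 325.9000°)

(-15.7555, -22.3320, 325.9000°)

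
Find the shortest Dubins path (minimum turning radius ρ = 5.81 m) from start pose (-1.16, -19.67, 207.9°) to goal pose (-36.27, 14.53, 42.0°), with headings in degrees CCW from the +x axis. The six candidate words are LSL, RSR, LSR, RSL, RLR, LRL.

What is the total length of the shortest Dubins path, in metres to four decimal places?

Let ψ = atan2(Δy, Δx) = atan2(34.20, -35.11) = 135.7522° be the start→goal bearing.
Normalize: d = |goal − start| / ρ = 49.013795/5.81 = 8.436109, α = (θ_start − ψ) mod 360° = 72.1478° = 1.259216 rad, β = (θ_goal − ψ) mod 360° = 266.2478° = 4.646900 rad.
Common terms: sin α = 0.951850, cos α = 0.306563, sin β = -0.997856, cos β = -0.065442, cos(α−β) = -0.969872, d² = 71.167940. Work in radians in the unit-radius frame; every candidate has L = ρ·(t + p + q).
LSL: p² = 2 + d² − 2cos(α−β) + 2d(sin α − sin β) = 108.003563; p = √p² = 10.392476; φ = atan2(cos β − cos α, d + sin α − sin β) = -0.035803 rad; t = (φ − α) mod 2π = 4.988166 rad, q = (β − φ) mod 2π = 4.682704 rad → L = 5.81·(4.988166 + 10.392476 + 4.682704) = 5.81·20.063346 = 116.568038 m
RSR: p² = 2 + d² − 2cos(α−β) + 2d(sin β − sin α) = 42.211805; p = √p² = 6.497061; φ = atan2(cos α − cos β, d − sin α + sin β) = 0.057289 rad; t = (α − φ) mod 2π = 1.201928 rad, q = (φ − β) mod 2π = 1.693574 rad → L = 5.81·(1.201928 + 6.497061 + 1.693574) = 5.81·9.392562 = 54.570788 m
LSR: p² = d² − 2 + 2cos(α−β) + 2d(sin α + sin β) = 66.451973; p = √p² = 8.151808; φ = atan2(−cos α − cos β, d + sin α + sin β) − atan2(−2, p) = 0.211861 rad; t = (φ − α) mod 2π = 5.235830 rad, q = (φ − β) mod 2π = 1.848146 rad → L = 5.81·(5.235830 + 8.151808 + 1.848146) = 5.81·15.235784 = 88.519906 m
RSL: p² = d² − 2 + 2cos(α−β) − 2d(sin α + sin β) = 68.004419; p = √p² = 8.246479; φ = atan2(cos α + cos β, d − sin α − sin β) − atan2(2, p) = -0.209514 rad; t = (α − φ) mod 2π = 1.468731 rad, q = (β − φ) mod 2π = 4.856415 rad → L = 5.81·(1.468731 + 8.246479 + 4.856415) = 5.81·14.571625 = 84.661139 m
RLR: c = (6 − d² + 2cos(α−β) + 2d(sin α − sin β))/8 = -4.276476, |c| > 1 → infeasible
LRL: c = (6 − d² + 2cos(α−β) − 2d(sin α − sin β))/8 = -12.500445, |c| > 1 → infeasible
Shortest: RSR with L = 54.570788 m ≈ 54.5708 m

54.5708 m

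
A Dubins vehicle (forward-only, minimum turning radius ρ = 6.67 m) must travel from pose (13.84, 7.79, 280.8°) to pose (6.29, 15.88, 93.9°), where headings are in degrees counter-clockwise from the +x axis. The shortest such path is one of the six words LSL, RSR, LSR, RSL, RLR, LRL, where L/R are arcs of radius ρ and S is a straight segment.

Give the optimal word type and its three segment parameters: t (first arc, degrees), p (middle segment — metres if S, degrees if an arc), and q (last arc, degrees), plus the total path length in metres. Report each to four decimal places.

Let ψ = atan2(Δy, Δx) = atan2(8.09, -7.55) = 133.0225° be the start→goal bearing.
Normalize: d = |goal − start| / ρ = 11.065740/6.67 = 1.659031, α = (θ_start − ψ) mod 360° = 147.7775° = 2.579203 rad, β = (θ_goal − ψ) mod 360° = 320.8775° = 5.600368 rad.
Common terms: sin α = 0.533209, cos α = -0.845983, sin β = -0.630981, cos β = 0.775798, cos(α−β) = -0.992757, d² = 2.752385. Work in radians in the unit-radius frame; every candidate has L = ρ·(t + p + q).
LSL: p² = 2 + d² − 2cos(α−β) + 2d(sin α − sin β) = 10.600757; p = √p² = 3.255880; φ = atan2(cos β − cos α, d + sin α − sin β) = 0.521416 rad; t = (φ − α) mod 2π = 4.225398 rad, q = (β − φ) mod 2π = 5.078952 rad → L = 6.67·(4.225398 + 3.255880 + 5.078952) = 6.67·12.560231 = 83.776738 m
RSR: p² = 2 + d² − 2cos(α−β) + 2d(sin β − sin α) = 2.875044; p = √p² = 1.695595; φ = atan2(cos α − cos β, d − sin α + sin β) = -1.274647 rad; t = (α − φ) mod 2π = 3.853850 rad, q = (φ − β) mod 2π = 5.691355 rad → L = 6.67·(3.853850 + 1.695595 + 5.691355) = 6.67·11.240801 = 74.976143 m
LSR: p² = d² − 2 + 2cos(α−β) + 2d(sin α + sin β) = -1.557543 < 0 → infeasible
RSL: p² = d² − 2 + 2cos(α−β) − 2d(sin α + sin β) = -0.908716 < 0 → infeasible
RLR: c = (6 − d² + 2cos(α−β) + 2d(sin α − sin β))/8 = 0.640620; p = 2π − arccos c = 5.407694 rad; φ = atan2(cos α − cos β, d − sin α + sin β) = -1.274647 rad; t = (α − φ + p/2) mod 2π = 0.274512 rad, q = (α − β − t + p) mod 2π = 2.112017 rad → L = 6.67·(0.274512 + 5.407694 + 2.112017) = 6.67·7.794223 = 51.987466 m
LRL: c = (6 − d² + 2cos(α−β) − 2d(sin α − sin β))/8 = -0.325095; p = 2π − arccos c = 4.381277 rad; φ = atan2(cos β − cos α, d + sin α − sin β) = 0.521416 rad; t = (φ − α + p/2) mod 2π = 0.132851 rad, q = (β − α − t + p) mod 2π = 0.986405 rad → L = 6.67·(0.132851 + 4.381277 + 0.986405) = 6.67·5.500534 = 36.688563 m
Shortest: LRL with L = 36.688563 m ≈ 36.6886 m
Convert LRL to answer units (arcs ×180/π): t = 0.132851·180/π = 7.6118°, p = 4.381277·180/π = 251.0287°, q = 0.986405·180/π = 56.5169°, L = 36.6886 m.

LRL: t = 7.6118°, p = 251.0287°, q = 56.5169°, L = 36.6886 m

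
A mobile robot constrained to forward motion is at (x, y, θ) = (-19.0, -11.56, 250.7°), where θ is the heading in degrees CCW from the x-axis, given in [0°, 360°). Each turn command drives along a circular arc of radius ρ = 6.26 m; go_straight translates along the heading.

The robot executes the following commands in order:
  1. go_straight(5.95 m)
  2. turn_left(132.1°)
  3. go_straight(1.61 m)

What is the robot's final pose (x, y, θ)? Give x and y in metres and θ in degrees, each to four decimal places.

(-11.1483, -24.3916, 22.8000°)

set_pose: (x, y, θ) = (-19.0000, -11.5600, 250.7000°), ρ = 6.26
go_straight(5.95): x += 5.95·cos θ, y += 5.95·sin θ → (-20.9666, -17.1756, 250.7000°)
turn_left(132.1°): centre at ρ to the left, rotate +132.1° → (-12.6325, -25.0155, 382.8000° ≡ 22.8000°)
go_straight(1.61): x += 1.61·cos θ, y += 1.61·sin θ → (-11.1483, -24.3916, 22.8000°)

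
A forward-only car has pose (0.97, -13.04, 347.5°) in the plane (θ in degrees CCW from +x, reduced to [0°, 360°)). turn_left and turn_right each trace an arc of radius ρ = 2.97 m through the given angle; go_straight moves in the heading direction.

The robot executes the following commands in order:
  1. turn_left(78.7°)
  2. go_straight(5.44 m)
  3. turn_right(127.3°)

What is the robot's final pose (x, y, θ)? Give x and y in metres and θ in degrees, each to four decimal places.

(11.8431, -6.1247, 298.9000°)

set_pose: (x, y, θ) = (0.9700, -13.0400, 347.5000°), ρ = 2.97
turn_left(78.7°): centre at ρ to the left, rotate +78.7° → (4.3303, -11.3389, 426.2000° ≡ 66.2000°)
go_straight(5.44): x += 5.44·cos θ, y += 5.44·sin θ → (6.5255, -6.3615, 66.2000°)
turn_right(127.3°): centre at ρ to the right, rotate −127.3° → (11.8431, -6.1247, -61.1000° ≡ 298.9000°)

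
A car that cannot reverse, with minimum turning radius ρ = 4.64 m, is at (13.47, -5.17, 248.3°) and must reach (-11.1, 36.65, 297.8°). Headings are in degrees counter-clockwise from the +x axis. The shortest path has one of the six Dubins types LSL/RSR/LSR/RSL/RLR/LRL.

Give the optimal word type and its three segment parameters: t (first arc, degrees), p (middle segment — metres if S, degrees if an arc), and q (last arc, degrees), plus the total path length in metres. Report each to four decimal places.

Let ψ = atan2(Δy, Δx) = atan2(41.82, -24.57) = 120.4350° be the start→goal bearing.
Normalize: d = |goal − start| / ρ = 48.503580/4.64 = 10.453358, α = (θ_start − ψ) mod 360° = 127.8650° = 2.231665 rad, β = (θ_goal − ψ) mod 360° = 177.3650° = 3.095603 rad.
Common terms: sin α = 0.789459, cos α = -0.613803, sin β = 0.045973, cos β = -0.998943, cos(α−β) = 0.649448, d² = 109.272690. Work in radians in the unit-radius frame; every candidate has L = ρ·(t + p + q).
LSL: p² = 2 + d² − 2cos(α−β) + 2d(sin α − sin β) = 125.517643; p = √p² = 11.203466; φ = atan2(cos β − cos α, d + sin α − sin β) = -0.034384 rad; t = (φ − α) mod 2π = 4.017136 rad, q = (β − φ) mod 2π = 3.129987 rad → L = 4.64·(4.017136 + 11.203466 + 3.129987) = 4.64·18.350589 = 85.146733 m
RSR: p² = 2 + d² − 2cos(α−β) + 2d(sin β − sin α) = 94.429944; p = √p² = 9.717507; φ = atan2(cos α − cos β, d − sin α + sin β) = 0.039644 rad; t = (α − φ) mod 2π = 2.192021 rad, q = (φ − β) mod 2π = 3.227226 rad → L = 4.64·(2.192021 + 9.717507 + 3.227226) = 4.64·15.136754 = 70.234540 m
LSR: p² = d² − 2 + 2cos(α−β) + 2d(sin α + sin β) = 126.037733; p = √p² = 11.226653; φ = atan2(−cos α − cos β, d + sin α + sin β) − atan2(−2, p) = 0.318200 rad; t = (φ − α) mod 2π = 4.369720 rad, q = (φ − β) mod 2π = 3.505782 rad → L = 4.64·(4.369720 + 11.226653 + 3.505782) = 4.64·19.102156 = 88.634002 m
RSL: p² = d² − 2 + 2cos(α−β) − 2d(sin α + sin β) = 91.105438; p = √p² = 9.544917; φ = atan2(cos α + cos β, d − sin α − sin β) − atan2(2, p) = -0.372683 rad; t = (α − φ) mod 2π = 2.604348 rad, q = (β − φ) mod 2π = 3.468286 rad → L = 4.64·(2.604348 + 9.544917 + 3.468286) = 4.64·15.617551 = 72.465439 m
RLR: c = (6 − d² + 2cos(α−β) + 2d(sin α − sin β))/8 = -10.803743, |c| > 1 → infeasible
LRL: c = (6 − d² + 2cos(α−β) − 2d(sin α − sin β))/8 = -14.689705, |c| > 1 → infeasible
Shortest: RSR with L = 70.234540 m ≈ 70.2345 m
Convert RSR to answer units (arcs ×180/π): t = 2.192021·180/π = 125.5936°, p = ρ·p = 4.64·9.717507 = 45.0892 m, q = 3.227226·180/π = 184.9064°, L = 70.2345 m.

RSR: t = 125.5936°, p = 45.0892 m, q = 184.9064°, L = 70.2345 m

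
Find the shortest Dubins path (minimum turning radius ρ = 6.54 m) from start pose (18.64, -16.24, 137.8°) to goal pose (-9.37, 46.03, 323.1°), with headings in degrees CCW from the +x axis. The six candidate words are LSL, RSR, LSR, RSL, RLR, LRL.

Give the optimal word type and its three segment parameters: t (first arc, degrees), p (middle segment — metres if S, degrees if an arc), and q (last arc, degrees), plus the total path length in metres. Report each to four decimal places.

Let ψ = atan2(Δy, Δx) = atan2(62.27, -28.01) = 114.2189° be the start→goal bearing.
Normalize: d = |goal − start| / ρ = 68.279668/6.54 = 10.440316, α = (θ_start − ψ) mod 360° = 23.5811° = 0.411567 rad, β = (θ_goal − ψ) mod 360° = 208.8811° = 3.645662 rad.
Common terms: sin α = 0.400046, cos α = 0.916495, sin β = -0.482993, cos β = -0.875624, cos(α−β) = -0.995725, d² = 109.000201. Work in radians in the unit-radius frame; every candidate has L = ρ·(t + p + q).
LSL: p² = 2 + d² − 2cos(α−β) + 2d(sin α − sin β) = 131.430061; p = √p² = 11.464295; φ = atan2(cos β − cos α, d + sin α − sin β) = -0.156966 rad; t = (φ − α) mod 2π = 5.714653 rad, q = (β − φ) mod 2π = 3.802628 rad → L = 6.54·(5.714653 + 11.464295 + 3.802628) = 6.54·20.981575 = 137.219503 m
RSR: p² = 2 + d² − 2cos(α−β) + 2d(sin β − sin α) = 94.553240; p = √p² = 9.723849; φ = atan2(cos α − cos β, d − sin α + sin β) = 0.185361 rad; t = (α − φ) mod 2π = 0.226206 rad, q = (φ − β) mod 2π = 2.822884 rad → L = 6.54·(0.226206 + 9.723849 + 2.822884) = 6.54·12.772939 = 83.535023 m
LSR: p² = d² − 2 + 2cos(α−β) + 2d(sin α + sin β) = 103.276769; p = √p² = 10.162518; φ = atan2(−cos α − cos β, d + sin α + sin β) − atan2(−2, p) = 0.190372 rad; t = (φ − α) mod 2π = 6.061991 rad, q = (φ − β) mod 2π = 2.827895 rad → L = 6.54·(6.061991 + 10.162518 + 2.827895) = 6.54·19.052404 = 124.602721 m
RSL: p² = d² − 2 + 2cos(α−β) − 2d(sin α + sin β) = 106.740735; p = √p² = 10.331541; φ = atan2(cos α + cos β, d − sin α − sin β) − atan2(2, p) = -0.187333 rad; t = (α − φ) mod 2π = 0.598900 rad, q = (β − φ) mod 2π = 3.832995 rad → L = 6.54·(0.598900 + 10.331541 + 3.832995) = 6.54·14.763436 = 96.552871 m
RLR: c = (6 − d² + 2cos(α−β) + 2d(sin α − sin β))/8 = -10.819155, |c| > 1 → infeasible
LRL: c = (6 − d² + 2cos(α−β) − 2d(sin α − sin β))/8 = -15.428758, |c| > 1 → infeasible
Shortest: RSR with L = 83.535023 m ≈ 83.5350 m
Convert RSR to answer units (arcs ×180/π): t = 0.226206·180/π = 12.9606°, p = ρ·p = 6.54·9.723849 = 63.5940 m, q = 2.822884·180/π = 161.7394°, L = 83.5350 m.

RSR: t = 12.9606°, p = 63.5940 m, q = 161.7394°, L = 83.5350 m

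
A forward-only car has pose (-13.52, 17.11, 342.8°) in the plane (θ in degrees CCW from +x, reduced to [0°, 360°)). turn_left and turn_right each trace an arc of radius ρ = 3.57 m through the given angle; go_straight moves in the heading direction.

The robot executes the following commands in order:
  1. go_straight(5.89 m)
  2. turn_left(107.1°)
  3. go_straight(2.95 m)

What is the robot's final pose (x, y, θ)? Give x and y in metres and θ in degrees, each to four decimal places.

(-3.2626, 21.7224, 89.9000°)

set_pose: (x, y, θ) = (-13.5200, 17.1100, 342.8000°), ρ = 3.57
go_straight(5.89): x += 5.89·cos θ, y += 5.89·sin θ → (-7.8934, 15.3683, 342.8000°)
turn_left(107.1°): centre at ρ to the left, rotate +107.1° → (-3.2677, 18.7724, 449.9000° ≡ 89.9000°)
go_straight(2.95): x += 2.95·cos θ, y += 2.95·sin θ → (-3.2626, 21.7224, 89.9000°)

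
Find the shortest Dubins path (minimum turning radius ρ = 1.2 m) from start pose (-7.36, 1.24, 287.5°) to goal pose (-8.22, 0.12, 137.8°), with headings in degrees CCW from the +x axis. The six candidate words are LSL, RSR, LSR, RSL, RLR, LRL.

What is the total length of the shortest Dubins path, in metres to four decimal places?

7.7567 m

Let ψ = atan2(Δy, Δx) = atan2(-1.12, -0.86) = -127.5191° be the start→goal bearing.
Normalize: d = |goal − start| / ρ = 1.412091/1.2 = 1.176742, α = (θ_start − ψ) mod 360° = 55.0191° = 0.960265 rad, β = (θ_goal − ψ) mod 360° = 265.3191° = 4.630692 rad.
Common terms: sin α = 0.819343, cos α = 0.573303, sin β = -0.996665, cos β = -0.081606, cos(α−β) = -0.863396, d² = 1.384722. Work in radians in the unit-radius frame; every candidate has L = ρ·(t + p + q).
LSL: p² = 2 + d² − 2cos(α−β) + 2d(sin α − sin β) = 9.385460; p = √p² = 3.063570; φ = atan2(cos β − cos α, d + sin α − sin β) = -0.215436 rad; t = (φ − α) mod 2π = 5.107485 rad, q = (β − φ) mod 2π = 4.846128 rad → L = 1.2·(5.107485 + 3.063570 + 4.846128) = 1.2·13.017183 = 15.620619 m
RSR: p² = 2 + d² − 2cos(α−β) + 2d(sin β − sin α) = 0.837567; p = √p² = 0.915187; φ = atan2(cos α − cos β, d − sin α + sin β) = 2.344108 rad; t = (α − φ) mod 2π = 4.899342 rad, q = (φ − β) mod 2π = 3.996601 rad → L = 1.2·(4.899342 + 0.915187 + 3.996601) = 1.2·9.811130 = 11.773356 m
LSR: p² = d² − 2 + 2cos(α−β) + 2d(sin α + sin β) = -2.759392 < 0 → infeasible
RSL: p² = d² − 2 + 2cos(α−β) − 2d(sin α + sin β) = -1.924746 < 0 → infeasible
RLR: c = (6 − d² + 2cos(α−β) + 2d(sin α − sin β))/8 = 0.895304; p = 2π − arccos c = 5.821503 rad; φ = atan2(cos α − cos β, d − sin α + sin β) = 2.344108 rad; t = (α − φ + p/2) mod 2π = 1.526908 rad, q = (α − β − t + p) mod 2π = 0.624167 rad → L = 1.2·(1.526908 + 5.821503 + 0.624167) = 1.2·7.972578 = 9.567093 m
LRL: c = (6 − d² + 2cos(α−β) − 2d(sin α − sin β))/8 = -0.173182; p = 2π − arccos c = 4.538329 rad; φ = atan2(cos β − cos α, d + sin α − sin β) = -0.215436 rad; t = (φ − α + p/2) mod 2π = 1.093464 rad, q = (β − α − t + p) mod 2π = 0.832107 rad → L = 1.2·(1.093464 + 4.538329 + 0.832107) = 1.2·6.463900 = 7.756680 m
Shortest: LRL with L = 7.756680 m ≈ 7.7567 m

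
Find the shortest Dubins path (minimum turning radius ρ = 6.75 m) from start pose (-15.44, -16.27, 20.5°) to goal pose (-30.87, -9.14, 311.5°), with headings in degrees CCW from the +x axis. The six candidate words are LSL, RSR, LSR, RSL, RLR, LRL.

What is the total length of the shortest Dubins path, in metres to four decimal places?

43.8769 m

Let ψ = atan2(Δy, Δx) = atan2(7.13, -15.43) = 155.1990° be the start→goal bearing.
Normalize: d = |goal − start| / ρ = 16.997700/6.75 = 2.518178, α = (θ_start − ψ) mod 360° = 225.3010° = 3.932245 rad, β = (θ_goal − ψ) mod 360° = 156.3010° = 2.727968 rad.
Common terms: sin α = -0.710812, cos α = -0.703382, sin β = 0.401931, cos β = -0.915670, cos(α−β) = 0.358368, d² = 6.341219. Work in radians in the unit-radius frame; every candidate has L = ρ·(t + p + q).
LSL: p² = 2 + d² − 2cos(α−β) + 2d(sin α − sin β) = 2.020312; p = √p² = 1.421377; φ = atan2(cos β − cos α, d + sin α − sin β) = -0.149915 rad; t = (φ − α) mod 2π = 2.201026 rad, q = (β − φ) mod 2π = 2.877882 rad → L = 6.75·(2.201026 + 1.421377 + 2.877882) = 6.75·6.500285 = 43.876923 m
RSR: p² = 2 + d² − 2cos(α−β) + 2d(sin β − sin α) = 13.228655; p = √p² = 3.637122; φ = atan2(cos α − cos β, d − sin α + sin β) = 0.058400 rad; t = (α − φ) mod 2π = 3.873845 rad, q = (φ − β) mod 2π = 3.613618 rad → L = 6.75·(3.873845 + 3.637122 + 3.613618) = 6.75·11.124584 = 75.090944 m
LSR: p² = d² − 2 + 2cos(α−β) + 2d(sin α + sin β) = 3.502321; p = √p² = 1.871449; φ = atan2(−cos α − cos β, d + sin α + sin β) − atan2(−2, p) = 1.451016 rad; t = (φ − α) mod 2π = 3.801957 rad, q = (φ − β) mod 2π = 5.006234 rad → L = 6.75·(3.801957 + 1.871449 + 5.006234) = 6.75·10.679639 = 72.087563 m
RSL: p² = d² − 2 + 2cos(α−β) − 2d(sin α + sin β) = 6.613590; p = √p² = 2.571690; φ = atan2(cos α + cos β, d − sin α − sin β) − atan2(2, p) = -1.181097 rad; t = (α − φ) mod 2π = 5.113342 rad, q = (β − φ) mod 2π = 3.909064 rad → L = 6.75·(5.113342 + 2.571690 + 3.909064) = 6.75·11.594096 = 78.260148 m
RLR: c = (6 − d² + 2cos(α−β) + 2d(sin α − sin β))/8 = -0.653582; p = 2π − arccos c = 4.000082 rad; φ = atan2(cos α − cos β, d − sin α + sin β) = 0.058400 rad; t = (α − φ + p/2) mod 2π = 5.873885 rad, q = (α − β − t + p) mod 2π = 5.613659 rad → L = 6.75·(5.873885 + 4.000082 + 5.613659) = 6.75·15.487626 = 104.541474 m
LRL: c = (6 − d² + 2cos(α−β) − 2d(sin α − sin β))/8 = 0.747461; p = 2π − arccos c = 5.556621 rad; φ = atan2(cos β − cos α, d + sin α − sin β) = -0.149915 rad; t = (φ − α + p/2) mod 2π = 4.979336 rad, q = (β − α − t + p) mod 2π = 5.656193 rad → L = 6.75·(4.979336 + 5.556621 + 5.656193) = 6.75·16.192150 = 109.297010 m
Shortest: LSL with L = 43.876923 m ≈ 43.8769 m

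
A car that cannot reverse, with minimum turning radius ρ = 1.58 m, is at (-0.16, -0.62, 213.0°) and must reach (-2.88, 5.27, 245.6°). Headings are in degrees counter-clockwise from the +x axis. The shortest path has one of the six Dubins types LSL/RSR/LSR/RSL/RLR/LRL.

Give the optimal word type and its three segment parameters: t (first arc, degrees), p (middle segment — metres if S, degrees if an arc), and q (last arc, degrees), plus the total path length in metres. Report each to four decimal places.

RSL: t = 170.2913°, p = 2.3445 m, q = 202.8913°, L = 12.6354 m

Let ψ = atan2(Δy, Δx) = atan2(5.89, -2.72) = 114.7875° be the start→goal bearing.
Normalize: d = |goal − start| / ρ = 6.487719/1.58 = 4.106151, α = (θ_start − ψ) mod 360° = 98.2125° = 1.714132 rad, β = (θ_goal − ψ) mod 360° = 130.8125° = 2.283109 rad.
Common terms: sin α = 0.989745, cos α = -0.142845, sin β = 0.756852, cos β = -0.653586, cos(α−β) = 0.842452, d² = 16.860479. Work in radians in the unit-radius frame; every candidate has L = ρ·(t + p + q).
LSL: p² = 2 + d² − 2cos(α−β) + 2d(sin α − sin β) = 19.088161; p = √p² = 4.369000; φ = atan2(cos β − cos α, d + sin α − sin β) = -0.117169 rad; t = (φ − α) mod 2π = 4.451884 rad, q = (β − φ) mod 2π = 2.400278 rad → L = 1.58·(4.451884 + 4.369000 + 2.400278) = 1.58·11.221163 = 17.729437 m
RSR: p² = 2 + d² − 2cos(α−β) + 2d(sin β − sin α) = 15.262988; p = √p² = 3.906787; φ = atan2(cos α − cos β, d − sin α + sin β) = 0.131107 rad; t = (α − φ) mod 2π = 1.583025 rad, q = (φ − β) mod 2π = 4.131183 rad → L = 1.58·(1.583025 + 3.906787 + 4.131183) = 1.58·9.620995 = 15.201173 m
LSR: p² = d² − 2 + 2cos(α−β) + 2d(sin α + sin β) = 30.888969; p = √p² = 5.557785; φ = atan2(−cos α − cos β, d + sin α + sin β) − atan2(−2, p) = 0.480675 rad; t = (φ − α) mod 2π = 5.049729 rad, q = (φ − β) mod 2π = 4.480751 rad → L = 1.58·(5.049729 + 5.557785 + 4.480751) = 1.58·15.088264 = 23.839458 m
RSL: p² = d² − 2 + 2cos(α−β) − 2d(sin α + sin β) = 2.201798; p = √p² = 1.483846; φ = atan2(cos α + cos β, d − sin α − sin β) − atan2(2, p) = -1.258012 rad; t = (α − φ) mod 2π = 2.972143 rad, q = (β − φ) mod 2π = 3.541121 rad → L = 1.58·(2.972143 + 1.483846 + 3.541121) = 1.58·7.997110 = 12.635434 m
RLR: c = (6 − d² + 2cos(α−β) + 2d(sin α − sin β))/8 = -0.907874; p = 2π − arccos c = 3.574205 rad; φ = atan2(cos α − cos β, d − sin α + sin β) = 0.131107 rad; t = (α − φ + p/2) mod 2π = 3.370128 rad, q = (α − β − t + p) mod 2π = 5.918286 rad → L = 1.58·(3.370128 + 3.574205 + 5.918286) = 1.58·12.862619 = 20.322937 m
LRL: c = (6 − d² + 2cos(α−β) − 2d(sin α − sin β))/8 = -1.386020, |c| > 1 → infeasible
Shortest: RSL with L = 12.635434 m ≈ 12.6354 m
Convert RSL to answer units (arcs ×180/π): t = 2.972143·180/π = 170.2913°, p = ρ·p = 1.58·1.483846 = 2.3445 m, q = 3.541121·180/π = 202.8913°, L = 12.6354 m.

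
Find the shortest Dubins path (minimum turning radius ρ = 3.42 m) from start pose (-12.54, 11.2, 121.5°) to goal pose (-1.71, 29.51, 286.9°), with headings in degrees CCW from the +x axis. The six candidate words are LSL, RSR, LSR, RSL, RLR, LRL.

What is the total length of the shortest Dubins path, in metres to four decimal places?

Let ψ = atan2(Δy, Δx) = atan2(18.31, 10.83) = 59.3965° be the start→goal bearing.
Normalize: d = |goal − start| / ρ = 21.273105/3.42 = 6.220206, α = (θ_start − ψ) mod 360° = 62.1035° = 1.083910 rad, β = (θ_goal − ψ) mod 360° = 227.5035° = 3.970685 rad.
Common terms: sin α = 0.883794, cos α = 0.467876, sin β = -0.737318, cos β = -0.675546, cos(α−β) = -0.967709, d² = 38.690965. Work in radians in the unit-radius frame; every candidate has L = ρ·(t + p + q).
LSL: p² = 2 + d² − 2cos(α−β) + 2d(sin α − sin β) = 62.793687; p = √p² = 7.924247; φ = atan2(cos β − cos α, d + sin α − sin β) = -0.144800 rad; t = (φ − α) mod 2π = 5.054476 rad, q = (β − φ) mod 2π = 4.115484 rad → L = 3.42·(5.054476 + 7.924247 + 4.115484) = 3.42·17.094207 = 58.462187 m
RSR: p² = 2 + d² − 2cos(α−β) + 2d(sin β − sin α) = 22.459079; p = √p² = 4.739101; φ = atan2(cos α − cos β, d − sin α + sin β) = 0.243678 rad; t = (α − φ) mod 2π = 0.840232 rad, q = (φ − β) mod 2π = 2.556179 rad → L = 3.42·(0.840232 + 4.739101 + 2.556179) = 3.42·8.135512 = 27.823450 m
LSR: p² = d² − 2 + 2cos(α−β) + 2d(sin α + sin β) = 36.577765; p = √p² = 6.047955; φ = atan2(−cos α − cos β, d + sin α + sin β) − atan2(−2, p) = 0.351976 rad; t = (φ − α) mod 2π = 5.551252 rad, q = (φ − β) mod 2π = 2.664477 rad → L = 3.42·(5.551252 + 6.047955 + 2.664477) = 3.42·14.263684 = 48.781801 m
RSL: p² = d² − 2 + 2cos(α−β) − 2d(sin α + sin β) = 32.933328; p = √p² = 5.738757; φ = atan2(cos α + cos β, d − sin α − sin β) − atan2(2, p) = -0.369523 rad; t = (α − φ) mod 2π = 1.453433 rad, q = (β − φ) mod 2π = 4.340207 rad → L = 3.42·(1.453433 + 5.738757 + 4.340207) = 3.42·11.532397 = 39.440796 m
RLR: c = (6 − d² + 2cos(α−β) + 2d(sin α − sin β))/8 = -1.807385, |c| > 1 → infeasible
LRL: c = (6 − d² + 2cos(α−β) − 2d(sin α − sin β))/8 = -6.849211, |c| > 1 → infeasible
Shortest: RSR with L = 27.823450 m ≈ 27.8235 m

27.8235 m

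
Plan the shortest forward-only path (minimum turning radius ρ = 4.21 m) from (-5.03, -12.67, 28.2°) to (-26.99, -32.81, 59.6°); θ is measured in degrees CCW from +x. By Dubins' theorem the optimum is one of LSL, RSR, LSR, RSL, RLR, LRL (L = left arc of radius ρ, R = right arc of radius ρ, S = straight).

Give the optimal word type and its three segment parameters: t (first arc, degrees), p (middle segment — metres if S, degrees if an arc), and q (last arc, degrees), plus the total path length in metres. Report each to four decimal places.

Let ψ = atan2(Δy, Δx) = atan2(-20.14, -21.96) = -137.4754° be the start→goal bearing.
Normalize: d = |goal − start| / ρ = 29.797000/4.21 = 7.077672, α = (θ_start − ψ) mod 360° = 165.6754° = 2.891581 rad, β = (θ_goal − ψ) mod 360° = 197.0754° = 3.439614 rad.
Common terms: sin α = 0.247415, cos α = -0.968909, sin β = -0.293630, cos β = -0.955919, cos(α−β) = 0.853551, d² = 50.093443. Work in radians in the unit-radius frame; every candidate has L = ρ·(t + p + q).
LSL: p² = 2 + d² − 2cos(α−β) + 2d(sin α − sin β) = 58.045020; p = √p² = 7.618728; φ = atan2(cos β − cos α, d + sin α − sin β) = 0.001705 rad; t = (φ − α) mod 2π = 3.393310 rad, q = (β − φ) mod 2π = 3.437909 rad → L = 4.21·(3.393310 + 7.618728 + 3.437909) = 4.21·14.449947 = 60.834276 m
RSR: p² = 2 + d² − 2cos(α−β) + 2d(sin β − sin α) = 42.727664; p = √p² = 6.536640; φ = atan2(cos α − cos β, d − sin α + sin β) = -0.001987 rad; t = (α − φ) mod 2π = 2.893568 rad, q = (φ − β) mod 2π = 2.841584 rad → L = 4.21·(2.893568 + 6.536640 + 2.841584) = 4.21·12.271792 = 51.664244 m
LSR: p² = d² − 2 + 2cos(α−β) + 2d(sin α + sin β) = 49.146368; p = √p² = 7.010447; φ = atan2(−cos α − cos β, d + sin α + sin β) − atan2(−2, p) = 0.545105 rad; t = (φ − α) mod 2π = 3.936710 rad, q = (φ − β) mod 2π = 3.388676 rad → L = 4.21·(3.936710 + 7.010447 + 3.388676) = 4.21·14.335833 = 60.353858 m
RSL: p² = d² − 2 + 2cos(α−β) − 2d(sin α + sin β) = 50.454722; p = √p² = 7.103149; φ = atan2(cos α + cos β, d − sin α − sin β) − atan2(2, p) = -0.538352 rad; t = (α − φ) mod 2π = 3.429933 rad, q = (β − φ) mod 2π = 3.977966 rad → L = 4.21·(3.429933 + 7.103149 + 3.977966) = 4.21·14.511048 = 61.091511 m
RLR: c = (6 − d² + 2cos(α−β) + 2d(sin α − sin β))/8 = -4.340958, |c| > 1 → infeasible
LRL: c = (6 − d² + 2cos(α−β) − 2d(sin α − sin β))/8 = -6.255627, |c| > 1 → infeasible
Shortest: RSR with L = 51.664244 m ≈ 51.6642 m
Convert RSR to answer units (arcs ×180/π): t = 2.893568·180/π = 165.7892°, p = ρ·p = 4.21·6.536640 = 27.5193 m, q = 2.841584·180/π = 162.8108°, L = 51.6642 m.

RSR: t = 165.7892°, p = 27.5193 m, q = 162.8108°, L = 51.6642 m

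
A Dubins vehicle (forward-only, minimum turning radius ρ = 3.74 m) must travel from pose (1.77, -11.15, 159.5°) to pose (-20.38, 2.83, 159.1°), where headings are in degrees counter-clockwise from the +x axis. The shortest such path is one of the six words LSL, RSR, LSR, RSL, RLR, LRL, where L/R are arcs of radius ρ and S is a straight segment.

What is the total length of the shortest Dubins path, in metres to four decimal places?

26.2035 m

Let ψ = atan2(Δy, Δx) = atan2(13.98, -22.15) = 147.7419° be the start→goal bearing.
Normalize: d = |goal − start| / ρ = 26.192802/3.74 = 7.003423, α = (θ_start − ψ) mod 360° = 11.7581° = 0.205218 rad, β = (θ_goal − ψ) mod 360° = 11.3581° = 0.198237 rad.
Common terms: sin α = 0.203781, cos α = 0.979017, sin β = 0.196941, cos β = 0.980415, cos(α−β) = 0.999976, d² = 49.047935. Work in radians in the unit-radius frame; every candidate has L = ρ·(t + p + q).
LSL: p² = 2 + d² − 2cos(α−β) + 2d(sin α − sin β) = 49.143787; p = √p² = 7.010263; φ = atan2(cos β − cos α, d + sin α − sin β) = 0.000200 rad; t = (φ − α) mod 2π = 6.078167 rad, q = (β − φ) mod 2π = 0.198037 rad → L = 3.74·(6.078167 + 7.010263 + 0.198037) = 3.74·13.286467 = 49.691387 m
RSR: p² = 2 + d² − 2cos(α−β) + 2d(sin β − sin α) = 48.952181; p = √p² = 6.996584; φ = atan2(cos α − cos β, d − sin α + sin β) = -0.000200 rad; t = (α − φ) mod 2π = 0.205418 rad, q = (φ − β) mod 2π = 6.084749 rad → L = 3.74·(0.205418 + 6.996584 + 6.084749) = 3.74·13.286750 = 49.692446 m
LSR: p² = d² − 2 + 2cos(α−β) + 2d(sin α + sin β) = 54.660729; p = √p² = 7.393289; φ = atan2(−cos α − cos β, d + sin α + sin β) − atan2(−2, p) = 0.005483 rad; t = (φ − α) mod 2π = 6.083450 rad, q = (φ − β) mod 2π = 6.090432 rad → L = 3.74·(6.083450 + 7.393289 + 6.090432) = 3.74·19.567172 = 73.181222 m
RSL: p² = d² − 2 + 2cos(α−β) − 2d(sin α + sin β) = 43.435044; p = √p² = 6.590527; φ = atan2(cos α + cos β, d − sin α − sin β) − atan2(2, p) = -0.006150 rad; t = (α − φ) mod 2π = 0.211368 rad, q = (β − φ) mod 2π = 0.204386 rad → L = 3.74·(0.211368 + 6.590527 + 0.204386) = 3.74·7.006281 = 26.203491 m
RLR: c = (6 − d² + 2cos(α−β) + 2d(sin α − sin β))/8 = -5.119023, |c| > 1 → infeasible
LRL: c = (6 − d² + 2cos(α−β) − 2d(sin α − sin β))/8 = -5.142973, |c| > 1 → infeasible
Shortest: RSL with L = 26.203491 m ≈ 26.2035 m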